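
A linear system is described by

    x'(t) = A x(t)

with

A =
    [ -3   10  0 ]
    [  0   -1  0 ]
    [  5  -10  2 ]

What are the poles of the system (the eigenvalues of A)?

det(sI - A) = s^3 - (tr A)s^2 + (M11 + M22 + M33)s - det A, where Mii is the 2×2 principal minor of A obtained by deleting row i and column i.
tr A = (-3) + (-1) + 2 = -2; M11 = (-1)·2 - 0·(-10) = -2 - 0 = -2; M22 = (-3)·2 - 0·5 = -6 - 0 = -6; M33 = (-3)·(-1) - 10·0 = 3 - 0 = 3; sum of minors = -5.
det A = (-3)·((-1)·2 - 0·(-10)) - 10·(0·2 - 0·5) + 0·(0·(-10) - (-1)·5) = (-3)·(-2) - 10·0 + 0·5 = 6.
So p(s) = det(sI - A) = s^3 + 2s^2 - 5s - 6.
Rational-root test: any integer root divides -6. Testing small divisors, s = -1 works: p(-1) = -1 + 2 + 5 + (-6) = 0, so (s + 1) is a factor.
Dividing, p(s) = (s + 1)(s^2 + s - 6).
Factor s^2 + s - 6: two numbers with sum -1 and product -6 are 2 and -3, so s^2 + s - 6 = (s - 2)(s + 3).
Hence p(s) = (s - 2) (s + 1) (s + 3), with roots -3, -1, 2.
At least one eigenvalue has non-negative real part, so the system is not asymptotically stable.

-3, -1, 2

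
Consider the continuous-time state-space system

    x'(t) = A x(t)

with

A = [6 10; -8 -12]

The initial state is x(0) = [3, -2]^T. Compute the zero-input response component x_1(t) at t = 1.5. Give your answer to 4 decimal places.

0.2440

det(sI - A) = s^2 - (tr A)s + det A, with tr A = 6 + (-12) = -6 and det A = 6·(-12) - 10·(-8) = -72 - (-80) = 8.
So p(s) = det(sI - A) = s^2 + 6s + 8.
Factor s^2 + 6s + 8: two numbers with sum -6 and product 8 are -2 and -4, so s^2 + 6s + 8 = (s + 2)(s + 4).
Hence p(s) = (s + 2) (s + 4), with roots -4, -2.
The eigenvalues -4, -2 are distinct and real, so A is diagonalisable and x(t) = e^{At} x(0) = V diag(e^{λ_i t}) V^{-1} x(0), where the columns of V are the eigenvectors.
λ = -4: A - (-4)I = [[10, 10], [-8, -8]]. Row 1 gives 10·v1 + 10·v2 = 0, so take v_1 = [1, -1]^T.
λ = -2: A - (-2)I = [[8, 10], [-8, -10]]. Row 1 gives 8·v1 + 10·v2 = 0, so take v_2 = [-5, 4]^T.
V = [v_1 v_2] = [[1, -5], [-1, 4]] has det V = -1, so V^{-1} = adj(V)/det V = [[-4, -5], [-1, -1]].
Modal coordinates z(0) = V^{-1} x(0): (-4)·3 + (-5)·(-2) = -2; (-1)·3 + (-1)·(-2) = -1; so z(0) = [-2, -1]^T.
x_1(t) = Σ_i (v_i)_1 · z_i(0) · e^{λ_i t} (row 1 of V times the modal terms).
x_1(1.5) = 1·(-2)·e^{-4·1.5} + (-5)·(-1)·e^{-2·1.5} = (-2)·0.002479 + 5·0.049787 = 0.2440.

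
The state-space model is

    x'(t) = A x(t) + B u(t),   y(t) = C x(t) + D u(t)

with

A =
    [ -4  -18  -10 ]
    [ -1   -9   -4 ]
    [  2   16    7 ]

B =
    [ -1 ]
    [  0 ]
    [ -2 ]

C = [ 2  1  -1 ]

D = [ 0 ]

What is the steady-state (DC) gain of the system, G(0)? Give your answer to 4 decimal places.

20.1667

G(0) = C(-A)^{-1}B + D = -C A^{-1} B + D.
det A = -6, so A^{-1} = (1/-6)·adj(A) = [[-1/6, 17/3, 3], [1/6, 4/3, 1], [-1/3, -14/3, -3]]
A^{-1} B = [-35/6, -13/6, 19/3]^T
C A^{-1} B = -121/6
G(0) = D - C A^{-1} B = 0 - (-121/6) = 121/6 ≈ 20.1667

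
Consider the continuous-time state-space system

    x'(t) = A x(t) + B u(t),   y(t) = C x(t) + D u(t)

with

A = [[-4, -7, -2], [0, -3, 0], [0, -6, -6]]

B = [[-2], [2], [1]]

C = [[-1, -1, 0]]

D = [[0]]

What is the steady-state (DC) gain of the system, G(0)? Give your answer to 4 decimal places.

0.7500

G(0) = C(-A)^{-1}B + D = -C A^{-1} B + D.
det A = -72, so A^{-1} = (1/-72)·adj(A) = [[-1/4, 5/12, 1/12], [0, -1/3, 0], [0, 1/3, -1/6]]
A^{-1} B = [17/12, -2/3, 1/2]^T
C A^{-1} B = -3/4
G(0) = D - C A^{-1} B = 0 - (-3/4) = 3/4 ≈ 0.7500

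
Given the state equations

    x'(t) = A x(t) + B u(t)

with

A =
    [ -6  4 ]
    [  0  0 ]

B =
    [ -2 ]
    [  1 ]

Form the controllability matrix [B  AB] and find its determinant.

AB = [[16], [0]]
Controllability matrix C = [B  AB] = [[-2, 16], [1, 0]]
det(C) = (-2)·0 - 16·1 = 0 - 16 = -16
Since det(C) ≠ 0, rank(C) = 2 and the system is completely controllable.

-16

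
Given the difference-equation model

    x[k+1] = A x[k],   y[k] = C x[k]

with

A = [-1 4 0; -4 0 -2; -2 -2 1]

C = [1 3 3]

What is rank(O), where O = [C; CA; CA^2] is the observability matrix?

CA = [[-19, -2, -3]]
CA^2 = [[33, -70, 1]]
Observability matrix O = [C; CA; CA^2] = [[1, 3, 3], [-19, -2, -3], [33, -70, 1]]
det(O) = 1·((-2)·1 - (-3)·(-70)) - 3·((-19)·1 - (-3)·33) + 3·((-19)·(-70) - (-2)·33) = 1·(-212) - 3·80 + 3·1396 = 3736 ≠ 0, so rank(O) = 3.
rank(O) = 3 = n, so the pair (A, C) is completely observable.

3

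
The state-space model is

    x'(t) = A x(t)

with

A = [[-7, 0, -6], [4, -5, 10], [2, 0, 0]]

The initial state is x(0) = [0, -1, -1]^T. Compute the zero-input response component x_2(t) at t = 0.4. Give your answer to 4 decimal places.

det(sI - A) = s^3 - (tr A)s^2 + (M11 + M22 + M33)s - det A, where Mii is the 2×2 principal minor of A obtained by deleting row i and column i.
tr A = (-7) + (-5) + 0 = -12; M11 = (-5)·0 - 10·0 = 0 - 0 = 0; M22 = (-7)·0 - (-6)·2 = 0 - (-12) = 12; M33 = (-7)·(-5) - 0·4 = 35 - 0 = 35; sum of minors = 47.
det A = (-7)·((-5)·0 - 10·0) - 0·(4·0 - 10·2) + (-6)·(4·0 - (-5)·2) = (-7)·0 - 0·(-20) + (-6)·10 = -60.
So p(s) = det(sI - A) = s^3 + 12s^2 + 47s + 60.
Rational-root test: any integer root divides 60. Testing small divisors, s = -3 works: p(-3) = -27 + 108 + (-141) + 60 = 0, so (s + 3) is a factor.
Dividing, p(s) = (s + 3)(s^2 + 9s + 20).
Factor s^2 + 9s + 20: two numbers with sum -9 and product 20 are -4 and -5, so s^2 + 9s + 20 = (s + 4)(s + 5).
Hence p(s) = (s + 3) (s + 4) (s + 5), with roots -5, -4, -3.
The eigenvalues -5, -4, -3 are distinct and real, so A is diagonalisable and x(t) = e^{At} x(0) = V diag(e^{λ_i t}) V^{-1} x(0), where the columns of V are the eigenvectors.
λ = -5: A - (-5)I = [[-2, 0, -6], [4, 0, 10], [2, 0, 5]]. v must be orthogonal to every row; (row 1) × (row 2) = [0, -4, 0], so take v_1 = [0, 1, 0]^T.
λ = -4: A - (-4)I = [[-3, 0, -6], [4, -1, 10], [2, 0, 4]]. v must be orthogonal to every row; (row 1) × (row 2) = [-6, 6, 3], so take v_2 = [2, -2, -1]^T.
λ = -3: A - (-3)I = [[-4, 0, -6], [4, -2, 10], [2, 0, 3]]. v must be orthogonal to every row; (row 1) × (row 2) = [-12, 16, 8], so take v_3 = [-3, 4, 2]^T.
V = [v_1 v_2 v_3] = [[0, 2, -3], [1, -2, 4], [0, -1, 2]] has det V = -1, so V^{-1} = adj(V)/det V = [[0, 1, -2], [2, 0, 3], [1, 0, 2]].
Modal coordinates z(0) = V^{-1} x(0): 0·0 + 1·(-1) + (-2)·(-1) = 1; 2·0 + 0·(-1) + 3·(-1) = -3; 1·0 + 0·(-1) + 2·(-1) = -2; so z(0) = [1, -3, -2]^T.
x_2(t) = Σ_i (v_i)_2 · z_i(0) · e^{λ_i t} (row 2 of V times the modal terms).
x_2(0.4) = 1·1·e^{-5·0.4} + (-2)·(-3)·e^{-4·0.4} + 4·(-2)·e^{-3·0.4} = 1·0.135335 + 6·0.201897 + (-8)·0.301194 = -1.0628.

-1.0628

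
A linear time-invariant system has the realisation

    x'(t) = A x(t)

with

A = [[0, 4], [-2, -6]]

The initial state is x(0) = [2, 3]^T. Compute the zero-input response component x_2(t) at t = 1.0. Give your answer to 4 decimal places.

-0.5302

det(sI - A) = s^2 - (tr A)s + det A, with tr A = 0 + (-6) = -6 and det A = 0·(-6) - 4·(-2) = 0 - (-8) = 8.
So p(s) = det(sI - A) = s^2 + 6s + 8.
Factor s^2 + 6s + 8: two numbers with sum -6 and product 8 are -2 and -4, so s^2 + 6s + 8 = (s + 2)(s + 4).
Hence p(s) = (s + 2) (s + 4), with roots -4, -2.
The eigenvalues -4, -2 are distinct and real, so A is diagonalisable and x(t) = e^{At} x(0) = V diag(e^{λ_i t}) V^{-1} x(0), where the columns of V are the eigenvectors.
λ = -4: A - (-4)I = [[4, 4], [-2, -2]]. Row 1 gives 4·v1 + 4·v2 = 0, so take v_1 = [-1, 1]^T.
λ = -2: A - (-2)I = [[2, 4], [-2, -4]]. Row 1 gives 2·v1 + 4·v2 = 0, so take v_2 = [-2, 1]^T.
V = [v_1 v_2] = [[-1, -2], [1, 1]] has det V = 1, so V^{-1} = adj(V)/det V = [[1, 2], [-1, -1]].
Modal coordinates z(0) = V^{-1} x(0): 1·2 + 2·3 = 8; (-1)·2 + (-1)·3 = -5; so z(0) = [8, -5]^T.
x_2(t) = Σ_i (v_i)_2 · z_i(0) · e^{λ_i t} (row 2 of V times the modal terms).
x_2(1.0) = 1·8·e^{-4·1.0} + 1·(-5)·e^{-2·1.0} = 8·0.01831564 + (-5)·0.13533528 = -0.5302.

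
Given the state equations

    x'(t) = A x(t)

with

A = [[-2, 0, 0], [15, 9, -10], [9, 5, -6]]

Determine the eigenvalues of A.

-2, -1, 4

det(sI - A) = s^3 - (tr A)s^2 + (M11 + M22 + M33)s - det A, where Mii is the 2×2 principal minor of A obtained by deleting row i and column i.
tr A = (-2) + 9 + (-6) = 1; M11 = 9·(-6) - (-10)·5 = -54 - (-50) = -4; M22 = (-2)·(-6) - 0·9 = 12 - 0 = 12; M33 = (-2)·9 - 0·15 = -18 - 0 = -18; sum of minors = -10.
det A = (-2)·(9·(-6) - (-10)·5) - 0·(15·(-6) - (-10)·9) + 0·(15·5 - 9·9) = (-2)·(-4) - 0·0 + 0·(-6) = 8.
So p(s) = det(sI - A) = s^3 - s^2 - 10s - 8.
Rational-root test: any integer root divides -8. Testing small divisors, s = -1 works: p(-1) = -1 + (-1) + 10 + (-8) = 0, so (s + 1) is a factor.
Dividing, p(s) = (s + 1)(s^2 - 2s - 8).
Factor s^2 - 2s - 8: two numbers with sum 2 and product -8 are 4 and -2, so s^2 - 2s - 8 = (s - 4)(s + 2).
Hence p(s) = (s - 4) (s + 1) (s + 2), with roots -2, -1, 4.
At least one eigenvalue has non-negative real part, so the system is not asymptotically stable.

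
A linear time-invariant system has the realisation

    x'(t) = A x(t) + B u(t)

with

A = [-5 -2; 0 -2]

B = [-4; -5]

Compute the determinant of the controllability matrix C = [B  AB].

AB = [[30], [10]]
Controllability matrix C = [B  AB] = [[-4, 30], [-5, 10]]
det(C) = (-4)·10 - 30·(-5) = -40 - (-150) = 110
Since det(C) ≠ 0, rank(C) = 2 and the system is completely controllable.

110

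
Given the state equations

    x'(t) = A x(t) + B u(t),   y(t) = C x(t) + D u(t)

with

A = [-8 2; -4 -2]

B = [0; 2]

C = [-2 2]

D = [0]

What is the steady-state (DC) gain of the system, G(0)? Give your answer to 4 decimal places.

G(0) = C(-A)^{-1}B + D = -C A^{-1} B + D.
det A = 24, so A^{-1} = (1/24)·adj(A) = [[-1/12, -1/12], [1/6, -1/3]]
A^{-1} B = [-1/6, -2/3]^T
C A^{-1} B = -1
G(0) = D - C A^{-1} B = 0 - (-1) = 1

1.0000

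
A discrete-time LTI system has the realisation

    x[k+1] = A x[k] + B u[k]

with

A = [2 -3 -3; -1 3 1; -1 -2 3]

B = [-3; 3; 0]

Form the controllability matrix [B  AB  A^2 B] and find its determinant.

AB = [[-15], [12], [-3]]
A^2B = [[-57], [48], [-18]]
Controllability matrix C = [B  AB  A^2B] = [[-3, -15, -57], [3, 12, 48], [0, -3, -18]]
Expanding along the first row, det(C) = (-3)·(12·(-18) - 48·(-3)) - (-15)·(3·(-18) - 48·0) + (-57)·(3·(-3) - 12·0) = (-3)·(-72) - (-15)·(-54) + (-57)·(-9) = -81
Since det(C) ≠ 0, rank(C) = 3 and the system is completely controllable.

-81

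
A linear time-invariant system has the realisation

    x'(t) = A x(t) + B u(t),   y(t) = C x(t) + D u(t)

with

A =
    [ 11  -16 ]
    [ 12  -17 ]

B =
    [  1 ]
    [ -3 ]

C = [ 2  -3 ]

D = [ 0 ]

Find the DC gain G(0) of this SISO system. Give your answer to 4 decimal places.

G(0) = C(-A)^{-1}B + D = -C A^{-1} B + D.
det A = 5, so A^{-1} = (1/5)·adj(A) = [[-17/5, 16/5], [-12/5, 11/5]]
A^{-1} B = [-13, -9]^T
C A^{-1} B = 1
G(0) = D - C A^{-1} B = 0 - (1) = -1

-1.0000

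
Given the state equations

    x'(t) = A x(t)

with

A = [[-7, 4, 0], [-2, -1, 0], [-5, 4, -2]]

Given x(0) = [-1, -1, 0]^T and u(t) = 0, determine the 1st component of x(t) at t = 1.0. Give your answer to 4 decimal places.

det(sI - A) = s^3 - (tr A)s^2 + (M11 + M22 + M33)s - det A, where Mii is the 2×2 principal minor of A obtained by deleting row i and column i.
tr A = (-7) + (-1) + (-2) = -10; M11 = (-1)·(-2) - 0·4 = 2 - 0 = 2; M22 = (-7)·(-2) - 0·(-5) = 14 - 0 = 14; M33 = (-7)·(-1) - 4·(-2) = 7 - (-8) = 15; sum of minors = 31.
det A = (-7)·((-1)·(-2) - 0·4) - 4·((-2)·(-2) - 0·(-5)) + 0·((-2)·4 - (-1)·(-5)) = (-7)·2 - 4·4 + 0·(-13) = -30.
So p(s) = det(sI - A) = s^3 + 10s^2 + 31s + 30.
Rational-root test: any integer root divides 30. Testing small divisors, s = -2 works: p(-2) = -8 + 40 + (-62) + 30 = 0, so (s + 2) is a factor.
Dividing, p(s) = (s + 2)(s^2 + 8s + 15).
Factor s^2 + 8s + 15: two numbers with sum -8 and product 15 are -3 and -5, so s^2 + 8s + 15 = (s + 3)(s + 5).
Hence p(s) = (s + 2) (s + 3) (s + 5), with roots -5, -3, -2.
The eigenvalues -5, -3, -2 are distinct and real, so A is diagonalisable and x(t) = e^{At} x(0) = V diag(e^{λ_i t}) V^{-1} x(0), where the columns of V are the eigenvectors.
λ = -5: A - (-5)I = [[-2, 4, 0], [-2, 4, 0], [-5, 4, 3]]. v must be orthogonal to every row; (row 1) × (row 3) = [12, 6, 12], so take v_1 = [2, 1, 2]^T.
λ = -3: A - (-3)I = [[-4, 4, 0], [-2, 2, 0], [-5, 4, 1]]. v must be orthogonal to every row; (row 1) × (row 3) = [4, 4, 4], so take v_2 = [1, 1, 1]^T.
λ = -2: A - (-2)I = [[-5, 4, 0], [-2, 1, 0], [-5, 4, 0]]. v must be orthogonal to every row; (row 1) × (row 2) = [0, 0, 3], so take v_3 = [0, 0, 1]^T.
V = [v_1 v_2 v_3] = [[2, 1, 0], [1, 1, 0], [2, 1, 1]] has det V = 1, so V^{-1} = adj(V)/det V = [[1, -1, 0], [-1, 2, 0], [-1, 0, 1]].
Modal coordinates z(0) = V^{-1} x(0): 1·(-1) + (-1)·(-1) + 0·0 = 0; (-1)·(-1) + 2·(-1) + 0·0 = -1; (-1)·(-1) + 0·(-1) + 1·0 = 1; so z(0) = [0, -1, 1]^T.
x_1(t) = Σ_i (v_i)_1 · z_i(0) · e^{λ_i t} (row 1 of V times the modal terms).
x_1(1.0) = 2·0·e^{-5·1.0} + 1·(-1)·e^{-3·1.0} + 0·1·e^{-2·1.0} = 0·0.006738 + (-1)·0.049787 + 0·0.135335 = -0.0498.

-0.0498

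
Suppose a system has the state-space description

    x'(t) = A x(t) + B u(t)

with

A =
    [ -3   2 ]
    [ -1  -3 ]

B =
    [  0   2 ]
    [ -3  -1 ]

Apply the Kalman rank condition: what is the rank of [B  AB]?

2

AB = [[-6, -8], [9, 1]]
Controllability matrix C = [B  AB] = [[0, 2, -6, -8], [-3, -1, 9, 1]]
Take the 2×2 submatrix of C formed by columns 1, 2: [[0, 2], [-3, -1]]. Its determinant is 0·(-1) - 2·(-3) = 0 - (-6) = 6 ≠ 0.
So rank(C) ≥ 2; since C has 2 rows, rank(C) = 2.
rank(C) = 2 = n, so the pair (A, B) is completely controllable.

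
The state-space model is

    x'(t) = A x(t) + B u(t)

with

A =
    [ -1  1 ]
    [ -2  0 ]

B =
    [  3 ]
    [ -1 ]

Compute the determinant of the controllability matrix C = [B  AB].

-22

AB = [[-4], [-6]]
Controllability matrix C = [B  AB] = [[3, -4], [-1, -6]]
det(C) = 3·(-6) - (-4)·(-1) = -18 - 4 = -22
Since det(C) ≠ 0, rank(C) = 2 and the system is completely controllable.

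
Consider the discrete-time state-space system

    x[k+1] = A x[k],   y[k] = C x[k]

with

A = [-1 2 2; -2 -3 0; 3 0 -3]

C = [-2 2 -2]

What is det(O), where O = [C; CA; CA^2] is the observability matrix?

-1056

CA = [[-8, -10, 2]]
CA^2 = [[34, 14, -22]]
Observability matrix O = [C; CA; CA^2] = [[-2, 2, -2], [-8, -10, 2], [34, 14, -22]]
Expanding along the first row, det(O) = (-2)·((-10)·(-22) - 2·14) - 2·((-8)·(-22) - 2·34) + (-2)·((-8)·14 - (-10)·34) = (-2)·192 - 2·108 + (-2)·228 = -1056
Since det(O) ≠ 0, rank(O) = 3 and the system is completely observable.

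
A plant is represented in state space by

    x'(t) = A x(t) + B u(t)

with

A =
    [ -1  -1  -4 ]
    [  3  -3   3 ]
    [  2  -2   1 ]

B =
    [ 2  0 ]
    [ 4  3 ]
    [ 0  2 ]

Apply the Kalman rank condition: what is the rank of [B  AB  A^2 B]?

AB = [[-6, -11], [-6, -3], [-4, -4]]
A^2B = [[28, 30], [-12, -36], [-4, -20]]
Controllability matrix C = [B  AB  A^2B] = [[2, 0, -6, -11, 28, 30], [4, 3, -6, -3, -12, -36], [0, 2, -4, -4, -4, -20]]
Take the 3×3 submatrix of C formed by columns 1, 2, 3: [[2, 0, -6], [4, 3, -6], [0, 2, -4]]. Its determinant is 2·(3·(-4) - (-6)·2) - 0·(4·(-4) - (-6)·0) + (-6)·(4·2 - 3·0) = 2·0 - 0·(-16) + (-6)·8 = -48 ≠ 0.
So rank(C) ≥ 3; since C has 3 rows, rank(C) = 3.
rank(C) = 3 = n, so the pair (A, B) is completely controllable.

3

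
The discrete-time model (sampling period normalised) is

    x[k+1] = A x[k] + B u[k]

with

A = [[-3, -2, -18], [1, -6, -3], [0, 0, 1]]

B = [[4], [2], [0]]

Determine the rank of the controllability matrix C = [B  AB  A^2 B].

AB = [[-16], [-8], [0]]
A^2B = [[64], [32], [0]]
Controllability matrix C = [B  AB  A^2B] = [[4, -16, 64], [2, -8, 32], [0, 0, 0]]
Every column of C is a scalar multiple of column 1 = [4, 2, 0] (multipliers 1, -4, 16), so the columns span a one-dimensional space.
C ≠ 0, hence rank(C) = 1.
rank(C) = 1 < n = 3, so the pair (A, B) is not completely controllable.

1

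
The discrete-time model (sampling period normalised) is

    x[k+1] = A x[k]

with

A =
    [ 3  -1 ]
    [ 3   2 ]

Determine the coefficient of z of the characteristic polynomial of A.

For a 2×2 matrix, det(zI - A) = z^2 - (tr A)z + det A.
tr A = 5, det A = 9.
So p(z) = z^2 - 5z + 9.
The coefficient of z is -5.

-5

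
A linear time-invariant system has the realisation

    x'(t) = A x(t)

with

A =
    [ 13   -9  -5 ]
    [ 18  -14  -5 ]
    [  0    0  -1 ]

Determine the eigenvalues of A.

det(sI - A) = s^3 - (tr A)s^2 + (M11 + M22 + M33)s - det A, where Mii is the 2×2 principal minor of A obtained by deleting row i and column i.
tr A = 13 + (-14) + (-1) = -2; M11 = (-14)·(-1) - (-5)·0 = 14 - 0 = 14; M22 = 13·(-1) - (-5)·0 = -13 - 0 = -13; M33 = 13·(-14) - (-9)·18 = -182 - (-162) = -20; sum of minors = -19.
det A = 13·((-14)·(-1) - (-5)·0) - (-9)·(18·(-1) - (-5)·0) + (-5)·(18·0 - (-14)·0) = 13·14 - (-9)·(-18) + (-5)·0 = 20.
So p(s) = det(sI - A) = s^3 + 2s^2 - 19s - 20.
Rational-root test: any integer root divides -20. Testing small divisors, s = -1 works: p(-1) = -1 + 2 + 19 + (-20) = 0, so (s + 1) is a factor.
Dividing, p(s) = (s + 1)(s^2 + s - 20).
Factor s^2 + s - 20: two numbers with sum -1 and product -20 are 4 and -5, so s^2 + s - 20 = (s - 4)(s + 5).
Hence p(s) = (s - 4) (s + 1) (s + 5), with roots -5, -1, 4.
At least one eigenvalue has non-negative real part, so the system is not asymptotically stable.

-5, -1, 4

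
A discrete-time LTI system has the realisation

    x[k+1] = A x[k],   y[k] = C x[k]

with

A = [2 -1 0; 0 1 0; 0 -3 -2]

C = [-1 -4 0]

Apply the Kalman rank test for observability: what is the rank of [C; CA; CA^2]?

2

CA = [[-2, -3, 0]]
CA^2 = [[-4, -1, 0]]
Observability matrix O = [C; CA; CA^2] = [[-1, -4, 0], [-2, -3, 0], [-4, -1, 0]]
Column 3 of O is identically zero, so rank(O) ≤ 2.
The 2×2 minor from rows 1, 2, columns 1, 2 is (-1)·(-3) - (-4)·(-2) = 3 - 8 = -5 ≠ 0, so rank(O) = 2.
rank(O) = 2 < n = 3, so the pair (A, C) is not completely observable.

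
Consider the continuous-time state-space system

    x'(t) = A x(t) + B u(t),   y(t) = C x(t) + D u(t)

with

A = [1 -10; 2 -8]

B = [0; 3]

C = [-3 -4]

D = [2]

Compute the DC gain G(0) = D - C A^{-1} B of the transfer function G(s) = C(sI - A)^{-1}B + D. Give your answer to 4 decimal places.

10.5000

G(0) = C(-A)^{-1}B + D = -C A^{-1} B + D.
det A = 12, so A^{-1} = (1/12)·adj(A) = [[-2/3, 5/6], [-1/6, 1/12]]
A^{-1} B = [5/2, 1/4]^T
C A^{-1} B = -17/2
G(0) = D - C A^{-1} B = 2 - (-17/2) = 21/2 ≈ 10.5000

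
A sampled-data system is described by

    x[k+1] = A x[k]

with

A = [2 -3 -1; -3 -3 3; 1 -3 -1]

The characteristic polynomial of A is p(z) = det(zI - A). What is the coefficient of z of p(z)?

-4

Expand det(zI - A) for the 3×3 matrix.
p(z) = z^3 + 2z^2 - 4z - 12.
(Check: constant term = det(-A) = (-1)^3 det A = -12; coefficient of z^2 = -tr A = 2.)
The coefficient of z is -4.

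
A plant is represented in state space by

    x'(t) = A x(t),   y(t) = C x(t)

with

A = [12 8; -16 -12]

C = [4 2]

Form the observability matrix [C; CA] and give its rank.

CA = [[16, 8]]
Observability matrix O = [C; CA] = [[4, 2], [16, 8]]
Every row of O is a scalar multiple of row 1 = [4, 2] (multipliers 1, 4), so the rows span a one-dimensional space.
O ≠ 0, hence rank(O) = 1.
rank(O) = 1 < n = 2, so the pair (A, C) is not completely observable.

1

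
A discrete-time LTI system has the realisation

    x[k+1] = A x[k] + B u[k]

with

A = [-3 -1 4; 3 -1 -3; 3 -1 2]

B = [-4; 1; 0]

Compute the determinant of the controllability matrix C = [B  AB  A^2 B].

AB = [[11], [-13], [-13]]
A^2B = [[-72], [85], [20]]
Controllability matrix C = [B  AB  A^2B] = [[-4, 11, -72], [1, -13, 85], [0, -13, 20]]
Expanding along the first row, det(C) = (-4)·((-13)·20 - 85·(-13)) - 11·(1·20 - 85·0) + (-72)·(1·(-13) - (-13)·0) = (-4)·845 - 11·20 + (-72)·(-13) = -2664
Since det(C) ≠ 0, rank(C) = 3 and the system is completely controllable.

-2664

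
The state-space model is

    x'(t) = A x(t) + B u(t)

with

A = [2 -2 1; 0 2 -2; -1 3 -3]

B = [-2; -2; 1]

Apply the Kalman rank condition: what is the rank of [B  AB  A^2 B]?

AB = [[1], [-6], [-7]]
A^2B = [[7], [2], [2]]
Controllability matrix C = [B  AB  A^2B] = [[-2, 1, 7], [-2, -6, 2], [1, -7, 2]]
det(C) = (-2)·((-6)·2 - 2·(-7)) - 1·((-2)·2 - 2·1) + 7·((-2)·(-7) - (-6)·1) = (-2)·2 - 1·(-6) + 7·20 = 142 ≠ 0, so rank(C) = 3.
rank(C) = 3 = n, so the pair (A, B) is completely controllable.

3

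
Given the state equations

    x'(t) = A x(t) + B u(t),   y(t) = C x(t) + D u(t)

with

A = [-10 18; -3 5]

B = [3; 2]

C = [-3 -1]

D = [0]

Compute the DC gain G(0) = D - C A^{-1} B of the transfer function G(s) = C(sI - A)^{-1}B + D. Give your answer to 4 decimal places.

-18.5000

G(0) = C(-A)^{-1}B + D = -C A^{-1} B + D.
det A = 4, so A^{-1} = (1/4)·adj(A) = [[5/4, -9/2], [3/4, -5/2]]
A^{-1} B = [-21/4, -11/4]^T
C A^{-1} B = 37/2
G(0) = D - C A^{-1} B = 0 - (37/2) = -37/2 ≈ -18.5000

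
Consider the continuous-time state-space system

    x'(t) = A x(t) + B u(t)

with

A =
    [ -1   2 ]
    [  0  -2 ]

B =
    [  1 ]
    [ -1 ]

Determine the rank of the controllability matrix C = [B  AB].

AB = [[-3], [2]]
Controllability matrix C = [B  AB] = [[1, -3], [-1, 2]]
det(C) = 1·2 - (-3)·(-1) = 2 - 3 = -1 ≠ 0, so rank(C) = 2.
rank(C) = 2 = n, so the pair (A, B) is completely controllable.

2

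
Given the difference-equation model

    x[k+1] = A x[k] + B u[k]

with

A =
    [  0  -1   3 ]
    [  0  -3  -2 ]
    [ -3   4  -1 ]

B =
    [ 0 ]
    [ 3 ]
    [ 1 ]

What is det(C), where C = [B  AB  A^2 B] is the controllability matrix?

1936

AB = [[0], [-11], [11]]
A^2B = [[44], [11], [-55]]
Controllability matrix C = [B  AB  A^2B] = [[0, 0, 44], [3, -11, 11], [1, 11, -55]]
Expanding along the first row, det(C) = 0·((-11)·(-55) - 11·11) - 0·(3·(-55) - 11·1) + 44·(3·11 - (-11)·1) = 0·484 - 0·(-176) + 44·44 = 1936
Since det(C) ≠ 0, rank(C) = 3 and the system is completely controllable.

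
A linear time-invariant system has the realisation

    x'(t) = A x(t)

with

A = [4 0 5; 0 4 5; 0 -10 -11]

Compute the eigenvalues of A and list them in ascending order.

det(sI - A) = s^3 - (tr A)s^2 + (M11 + M22 + M33)s - det A, where Mii is the 2×2 principal minor of A obtained by deleting row i and column i.
tr A = 4 + 4 + (-11) = -3; M11 = 4·(-11) - 5·(-10) = -44 - (-50) = 6; M22 = 4·(-11) - 5·0 = -44 - 0 = -44; M33 = 4·4 - 0·0 = 16 - 0 = 16; sum of minors = -22.
det A = 4·(4·(-11) - 5·(-10)) - 0·(0·(-11) - 5·0) + 5·(0·(-10) - 4·0) = 4·6 - 0·0 + 5·0 = 24.
So p(s) = det(sI - A) = s^3 + 3s^2 - 22s - 24.
Rational-root test: any integer root divides -24. Testing small divisors, s = -1 works: p(-1) = -1 + 3 + 22 + (-24) = 0, so (s + 1) is a factor.
Dividing, p(s) = (s + 1)(s^2 + 2s - 24).
Factor s^2 + 2s - 24: two numbers with sum -2 and product -24 are 4 and -6, so s^2 + 2s - 24 = (s - 4)(s + 6).
Hence p(s) = (s - 4) (s + 1) (s + 6), with roots -6, -1, 4.
At least one eigenvalue has non-negative real part, so the system is not asymptotically stable.

-6, -1, 4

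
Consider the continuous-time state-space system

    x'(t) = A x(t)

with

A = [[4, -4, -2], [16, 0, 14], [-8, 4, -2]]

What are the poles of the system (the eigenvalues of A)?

det(sI - A) = s^3 - (tr A)s^2 + (M11 + M22 + M33)s - det A, where Mii is the 2×2 principal minor of A obtained by deleting row i and column i.
tr A = 4 + 0 + (-2) = 2; M11 = 0·(-2) - 14·4 = 0 - 56 = -56; M22 = 4·(-2) - (-2)·(-8) = -8 - 16 = -24; M33 = 4·0 - (-4)·16 = 0 - (-64) = 64; sum of minors = -16.
det A = 4·(0·(-2) - 14·4) - (-4)·(16·(-2) - 14·(-8)) + (-2)·(16·4 - 0·(-8)) = 4·(-56) - (-4)·80 + (-2)·64 = -32.
So p(s) = det(sI - A) = s^3 - 2s^2 - 16s + 32.
Rational-root test: any integer root divides 32. Testing small divisors, s = 2 works: p(2) = 8 + (-8) + (-32) + 32 = 0, so (s - 2) is a factor.
Dividing, p(s) = (s - 2)(s^2 - 16).
Factor s^2 - 16: two numbers with sum 0 and product -16 are 4 and -4, so s^2 - 16 = (s - 4)(s + 4).
Hence p(s) = (s - 4) (s - 2) (s + 4), with roots -4, 2, 4.
At least one eigenvalue has non-negative real part, so the system is not asymptotically stable.

-4, 2, 4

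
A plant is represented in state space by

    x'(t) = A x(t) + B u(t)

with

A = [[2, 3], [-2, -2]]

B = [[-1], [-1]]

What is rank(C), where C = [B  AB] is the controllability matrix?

AB = [[-5], [4]]
Controllability matrix C = [B  AB] = [[-1, -5], [-1, 4]]
det(C) = (-1)·4 - (-5)·(-1) = -4 - 5 = -9 ≠ 0, so rank(C) = 2.
rank(C) = 2 = n, so the pair (A, B) is completely controllable.

2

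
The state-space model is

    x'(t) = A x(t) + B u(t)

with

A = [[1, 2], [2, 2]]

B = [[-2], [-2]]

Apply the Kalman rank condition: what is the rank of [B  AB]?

2

AB = [[-6], [-8]]
Controllability matrix C = [B  AB] = [[-2, -6], [-2, -8]]
det(C) = (-2)·(-8) - (-6)·(-2) = 16 - 12 = 4 ≠ 0, so rank(C) = 2.
rank(C) = 2 = n, so the pair (A, B) is completely controllable.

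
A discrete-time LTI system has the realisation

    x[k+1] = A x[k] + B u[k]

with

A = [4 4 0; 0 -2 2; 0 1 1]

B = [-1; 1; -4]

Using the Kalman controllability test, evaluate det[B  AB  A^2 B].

AB = [[0], [-10], [-3]]
A^2B = [[-40], [14], [-13]]
Controllability matrix C = [B  AB  A^2B] = [[-1, 0, -40], [1, -10, 14], [-4, -3, -13]]
Expanding along the first row, det(C) = (-1)·((-10)·(-13) - 14·(-3)) - 0·(1·(-13) - 14·(-4)) + (-40)·(1·(-3) - (-10)·(-4)) = (-1)·172 - 0·43 + (-40)·(-43) = 1548
Since det(C) ≠ 0, rank(C) = 3 and the system is completely controllable.

1548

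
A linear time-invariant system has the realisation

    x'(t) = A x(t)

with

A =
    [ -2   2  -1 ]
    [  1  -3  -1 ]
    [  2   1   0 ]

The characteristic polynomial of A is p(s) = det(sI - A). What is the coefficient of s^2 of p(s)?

5

Expand det(sI - A) for the 3×3 matrix.
p(s) = s^3 + 5s^2 + 7s + 13.
(Check: constant term = det(-A) = (-1)^3 det A = 13; coefficient of s^2 = -tr A = 5.)
The coefficient of s^2 is 5.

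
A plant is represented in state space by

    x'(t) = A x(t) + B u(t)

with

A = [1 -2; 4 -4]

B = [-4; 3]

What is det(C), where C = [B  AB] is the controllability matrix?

AB = [[-10], [-28]]
Controllability matrix C = [B  AB] = [[-4, -10], [3, -28]]
det(C) = (-4)·(-28) - (-10)·3 = 112 - (-30) = 142
Since det(C) ≠ 0, rank(C) = 2 and the system is completely controllable.

142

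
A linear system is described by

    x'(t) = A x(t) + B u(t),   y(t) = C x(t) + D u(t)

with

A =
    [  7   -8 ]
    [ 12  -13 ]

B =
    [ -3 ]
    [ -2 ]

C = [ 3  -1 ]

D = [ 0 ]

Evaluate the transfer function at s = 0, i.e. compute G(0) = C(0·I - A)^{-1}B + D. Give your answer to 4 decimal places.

G(0) = C(-A)^{-1}B + D = -C A^{-1} B + D.
det A = 5, so A^{-1} = (1/5)·adj(A) = [[-13/5, 8/5], [-12/5, 7/5]]
A^{-1} B = [23/5, 22/5]^T
C A^{-1} B = 47/5
G(0) = D - C A^{-1} B = 0 - (47/5) = -47/5 ≈ -9.4000

-9.4000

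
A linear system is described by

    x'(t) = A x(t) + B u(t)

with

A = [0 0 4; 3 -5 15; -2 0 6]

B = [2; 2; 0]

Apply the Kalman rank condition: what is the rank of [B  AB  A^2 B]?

AB = [[0], [-4], [-4]]
A^2B = [[-16], [-40], [-24]]
Controllability matrix C = [B  AB  A^2B] = [[2, 0, -16], [2, -4, -40], [0, -4, -24]]
The rows r1, r2, r3 of C are linearly dependent: r1 - r2 + r3 = 0 (check each entry), so rank(C) ≤ 2.
The 2×2 minor from rows 1, 2, columns 1, 2 is 2·(-4) - 0·2 = -8 - 0 = -8 ≠ 0, so rank(C) = 2.
rank(C) = 2 < n = 3, so the pair (A, B) is not completely controllable.

2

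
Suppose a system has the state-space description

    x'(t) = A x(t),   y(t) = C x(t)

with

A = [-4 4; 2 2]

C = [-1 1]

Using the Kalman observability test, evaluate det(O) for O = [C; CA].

-4

CA = [[6, -2]]
Observability matrix O = [C; CA] = [[-1, 1], [6, -2]]
det(O) = (-1)·(-2) - 1·6 = 2 - 6 = -4
Since det(O) ≠ 0, rank(O) = 2 and the system is completely observable.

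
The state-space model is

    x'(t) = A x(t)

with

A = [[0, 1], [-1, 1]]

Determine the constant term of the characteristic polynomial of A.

For a 2×2 matrix, det(sI - A) = s^2 - (tr A)s + det A.
tr A = 1, det A = 1.
So p(s) = s^2 - s + 1.
The constant term is 1.

1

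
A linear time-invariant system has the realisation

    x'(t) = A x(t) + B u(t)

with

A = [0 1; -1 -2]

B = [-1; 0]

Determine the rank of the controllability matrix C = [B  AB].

2

AB = [[0], [1]]
Controllability matrix C = [B  AB] = [[-1, 0], [0, 1]]
det(C) = (-1)·1 - 0·0 = -1 - 0 = -1 ≠ 0, so rank(C) = 2.
rank(C) = 2 = n, so the pair (A, B) is completely controllable.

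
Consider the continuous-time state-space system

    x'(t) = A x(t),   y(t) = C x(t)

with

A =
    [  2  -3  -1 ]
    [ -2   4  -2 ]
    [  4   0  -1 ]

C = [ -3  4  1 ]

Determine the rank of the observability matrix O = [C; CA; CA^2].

3

CA = [[-10, 25, -6]]
CA^2 = [[-94, 130, -34]]
Observability matrix O = [C; CA; CA^2] = [[-3, 4, 1], [-10, 25, -6], [-94, 130, -34]]
det(O) = (-3)·(25·(-34) - (-6)·130) - 4·((-10)·(-34) - (-6)·(-94)) + 1·((-10)·130 - 25·(-94)) = (-3)·(-70) - 4·(-224) + 1·1050 = 2156 ≠ 0, so rank(O) = 3.
rank(O) = 3 = n, so the pair (A, C) is completely observable.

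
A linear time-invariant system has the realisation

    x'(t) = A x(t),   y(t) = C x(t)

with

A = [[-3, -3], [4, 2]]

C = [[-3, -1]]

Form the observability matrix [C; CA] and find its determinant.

CA = [[5, 7]]
Observability matrix O = [C; CA] = [[-3, -1], [5, 7]]
det(O) = (-3)·7 - (-1)·5 = -21 - (-5) = -16
Since det(O) ≠ 0, rank(O) = 2 and the system is completely observable.

-16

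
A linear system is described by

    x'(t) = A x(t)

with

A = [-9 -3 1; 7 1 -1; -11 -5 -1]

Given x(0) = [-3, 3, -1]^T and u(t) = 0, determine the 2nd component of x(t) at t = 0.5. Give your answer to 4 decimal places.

-0.0330

det(sI - A) = s^3 - (tr A)s^2 + (M11 + M22 + M33)s - det A, where Mii is the 2×2 principal minor of A obtained by deleting row i and column i.
tr A = (-9) + 1 + (-1) = -9; M11 = 1·(-1) - (-1)·(-5) = -1 - 5 = -6; M22 = (-9)·(-1) - 1·(-11) = 9 - (-11) = 20; M33 = (-9)·1 - (-3)·7 = -9 - (-21) = 12; sum of minors = 26.
det A = (-9)·(1·(-1) - (-1)·(-5)) - (-3)·(7·(-1) - (-1)·(-11)) + 1·(7·(-5) - 1·(-11)) = (-9)·(-6) - (-3)·(-18) + 1·(-24) = -24.
So p(s) = det(sI - A) = s^3 + 9s^2 + 26s + 24.
Rational-root test: any integer root divides 24. Testing small divisors, s = -2 works: p(-2) = -8 + 36 + (-52) + 24 = 0, so (s + 2) is a factor.
Dividing, p(s) = (s + 2)(s^2 + 7s + 12).
Factor s^2 + 7s + 12: two numbers with sum -7 and product 12 are -3 and -4, so s^2 + 7s + 12 = (s + 3)(s + 4).
Hence p(s) = (s + 2) (s + 3) (s + 4), with roots -4, -3, -2.
The eigenvalues -4, -3, -2 are distinct and real, so A is diagonalisable and x(t) = e^{At} x(0) = V diag(e^{λ_i t}) V^{-1} x(0), where the columns of V are the eigenvectors.
λ = -4: A - (-4)I = [[-5, -3, 1], [7, 5, -1], [-11, -5, 3]]. v must be orthogonal to every row; (row 1) × (row 2) = [-2, 2, -4], so take v_1 = [1, -1, 2]^T.
λ = -3: A - (-3)I = [[-6, -3, 1], [7, 4, -1], [-11, -5, 2]]. v must be orthogonal to every row; (row 1) × (row 2) = [-1, 1, -3], so take v_2 = [-1, 1, -3]^T.
λ = -2: A - (-2)I = [[-7, -3, 1], [7, 3, -1], [-11, -5, 1]]. v must be orthogonal to every row; (row 1) × (row 3) = [2, -4, 2], so take v_3 = [-1, 2, -1]^T.
V = [v_1 v_2 v_3] = [[1, -1, -1], [-1, 1, 2], [2, -3, -1]] has det V = 1, so V^{-1} = adj(V)/det V = [[5, 2, -1], [3, 1, -1], [1, 1, 0]].
Modal coordinates z(0) = V^{-1} x(0): 5·(-3) + 2·3 + (-1)·(-1) = -8; 3·(-3) + 1·3 + (-1)·(-1) = -5; 1·(-3) + 1·3 + 0·(-1) = 0; so z(0) = [-8, -5, 0]^T.
x_2(t) = Σ_i (v_i)_2 · z_i(0) · e^{λ_i t} (row 2 of V times the modal terms).
x_2(0.5) = (-1)·(-8)·e^{-4·0.5} + 1·(-5)·e^{-3·0.5} + 2·0·e^{-2·0.5} = 8·0.135335 + (-5)·0.223130 + 0·0.367879 = -0.0330.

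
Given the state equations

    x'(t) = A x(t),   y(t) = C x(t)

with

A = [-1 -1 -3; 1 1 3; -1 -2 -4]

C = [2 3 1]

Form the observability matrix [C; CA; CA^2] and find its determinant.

0

CA = [[0, -1, -1]]
CA^2 = [[0, 1, 1]]
Observability matrix O = [C; CA; CA^2] = [[2, 3, 1], [0, -1, -1], [0, 1, 1]]
Expanding along the first row, det(O) = 2·((-1)·1 - (-1)·1) - 3·(0·1 - (-1)·0) + 1·(0·1 - (-1)·0) = 2·0 - 3·0 + 1·0 = 0
Since det(O) = 0, rank(O) < 3 and the system is not completely observable.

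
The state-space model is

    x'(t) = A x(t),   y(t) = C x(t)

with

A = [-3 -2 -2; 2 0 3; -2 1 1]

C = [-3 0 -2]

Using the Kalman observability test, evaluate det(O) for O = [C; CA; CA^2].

116

CA = [[13, 4, 4]]
CA^2 = [[-39, -22, -10]]
Observability matrix O = [C; CA; CA^2] = [[-3, 0, -2], [13, 4, 4], [-39, -22, -10]]
Expanding along the first row, det(O) = (-3)·(4·(-10) - 4·(-22)) - 0·(13·(-10) - 4·(-39)) + (-2)·(13·(-22) - 4·(-39)) = (-3)·48 - 0·26 + (-2)·(-130) = 116
Since det(O) ≠ 0, rank(O) = 3 and the system is completely observable.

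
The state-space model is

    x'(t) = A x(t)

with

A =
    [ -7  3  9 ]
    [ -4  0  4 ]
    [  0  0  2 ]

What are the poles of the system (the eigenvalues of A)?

det(sI - A) = s^3 - (tr A)s^2 + (M11 + M22 + M33)s - det A, where Mii is the 2×2 principal minor of A obtained by deleting row i and column i.
tr A = (-7) + 0 + 2 = -5; M11 = 0·2 - 4·0 = 0 - 0 = 0; M22 = (-7)·2 - 9·0 = -14 - 0 = -14; M33 = (-7)·0 - 3·(-4) = 0 - (-12) = 12; sum of minors = -2.
det A = (-7)·(0·2 - 4·0) - 3·((-4)·2 - 4·0) + 9·((-4)·0 - 0·0) = (-7)·0 - 3·(-8) + 9·0 = 24.
So p(s) = det(sI - A) = s^3 + 5s^2 - 2s - 24.
Rational-root test: any integer root divides -24. Testing small divisors, s = 2 works: p(2) = 8 + 20 + (-4) + (-24) = 0, so (s - 2) is a factor.
Dividing, p(s) = (s - 2)(s^2 + 7s + 12).
Factor s^2 + 7s + 12: two numbers with sum -7 and product 12 are -3 and -4, so s^2 + 7s + 12 = (s + 3)(s + 4).
Hence p(s) = (s - 2) (s + 3) (s + 4), with roots -4, -3, 2.
At least one eigenvalue has non-negative real part, so the system is not asymptotically stable.

-4, -3, 2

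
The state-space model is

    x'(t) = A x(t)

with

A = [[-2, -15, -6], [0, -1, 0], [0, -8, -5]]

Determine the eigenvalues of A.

det(sI - A) = s^3 - (tr A)s^2 + (M11 + M22 + M33)s - det A, where Mii is the 2×2 principal minor of A obtained by deleting row i and column i.
tr A = (-2) + (-1) + (-5) = -8; M11 = (-1)·(-5) - 0·(-8) = 5 - 0 = 5; M22 = (-2)·(-5) - (-6)·0 = 10 - 0 = 10; M33 = (-2)·(-1) - (-15)·0 = 2 - 0 = 2; sum of minors = 17.
det A = (-2)·((-1)·(-5) - 0·(-8)) - (-15)·(0·(-5) - 0·0) + (-6)·(0·(-8) - (-1)·0) = (-2)·5 - (-15)·0 + (-6)·0 = -10.
So p(s) = det(sI - A) = s^3 + 8s^2 + 17s + 10.
Rational-root test: any integer root divides 10. Testing small divisors, s = -1 works: p(-1) = -1 + 8 + (-17) + 10 = 0, so (s + 1) is a factor.
Dividing, p(s) = (s + 1)(s^2 + 7s + 10).
Factor s^2 + 7s + 10: two numbers with sum -7 and product 10 are -2 and -5, so s^2 + 7s + 10 = (s + 2)(s + 5).
Hence p(s) = (s + 1) (s + 2) (s + 5), with roots -5, -2, -1.
All eigenvalues have negative real part, so the system is asymptotically stable.

-5, -2, -1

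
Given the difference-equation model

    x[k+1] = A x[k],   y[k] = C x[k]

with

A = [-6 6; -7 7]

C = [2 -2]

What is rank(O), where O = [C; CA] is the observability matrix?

1

CA = [[2, -2]]
Observability matrix O = [C; CA] = [[2, -2], [2, -2]]
Every row of O is a scalar multiple of row 1 = [2, -2] (multipliers 1, 1), so the rows span a one-dimensional space.
O ≠ 0, hence rank(O) = 1.
rank(O) = 1 < n = 2, so the pair (A, C) is not completely observable.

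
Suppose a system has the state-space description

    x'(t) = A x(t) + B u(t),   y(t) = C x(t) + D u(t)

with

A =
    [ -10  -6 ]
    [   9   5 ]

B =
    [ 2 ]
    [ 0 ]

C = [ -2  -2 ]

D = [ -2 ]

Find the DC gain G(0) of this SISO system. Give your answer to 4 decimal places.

G(0) = C(-A)^{-1}B + D = -C A^{-1} B + D.
det A = 4, so A^{-1} = (1/4)·adj(A) = [[5/4, 3/2], [-9/4, -5/2]]
A^{-1} B = [5/2, -9/2]^T
C A^{-1} B = 4
G(0) = D - C A^{-1} B = -2 - (4) = -6

-6.0000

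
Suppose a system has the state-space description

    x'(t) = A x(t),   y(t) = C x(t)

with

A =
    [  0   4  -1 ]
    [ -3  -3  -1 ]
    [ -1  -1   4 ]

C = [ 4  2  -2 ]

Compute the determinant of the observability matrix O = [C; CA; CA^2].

-5928

CA = [[-4, 12, -14]]
CA^2 = [[-22, -38, -64]]
Observability matrix O = [C; CA; CA^2] = [[4, 2, -2], [-4, 12, -14], [-22, -38, -64]]
Expanding along the first row, det(O) = 4·(12·(-64) - (-14)·(-38)) - 2·((-4)·(-64) - (-14)·(-22)) + (-2)·((-4)·(-38) - 12·(-22)) = 4·(-1300) - 2·(-52) + (-2)·416 = -5928
Since det(O) ≠ 0, rank(O) = 3 and the system is completely observable.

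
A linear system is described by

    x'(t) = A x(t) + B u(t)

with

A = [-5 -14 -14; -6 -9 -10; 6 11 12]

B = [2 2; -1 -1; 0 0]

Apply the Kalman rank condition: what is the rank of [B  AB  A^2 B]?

AB = [[4, 4], [-3, -3], [1, 1]]
A^2B = [[8, 8], [-7, -7], [3, 3]]
Controllability matrix C = [B  AB  A^2B] = [[2, 2, 4, 4, 8, 8], [-1, -1, -3, -3, -7, -7], [0, 0, 1, 1, 3, 3]]
The rows r1, r2, r3 of C are linearly dependent: r1 + 2·r2 + 2·r3 = 0 (check each entry), so rank(C) ≤ 2.
The 2×2 minor from rows 1, 2, columns 1, 3 is 2·(-3) - 4·(-1) = -6 - (-4) = -2 ≠ 0, so rank(C) = 2.
rank(C) = 2 < n = 3, so the pair (A, B) is not completely controllable.

2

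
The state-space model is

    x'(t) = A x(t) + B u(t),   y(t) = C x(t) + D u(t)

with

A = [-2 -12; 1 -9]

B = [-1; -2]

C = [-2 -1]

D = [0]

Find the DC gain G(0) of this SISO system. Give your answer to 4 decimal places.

-0.8333

G(0) = C(-A)^{-1}B + D = -C A^{-1} B + D.
det A = 30, so A^{-1} = (1/30)·adj(A) = [[-3/10, 2/5], [-1/30, -1/15]]
A^{-1} B = [-1/2, 1/6]^T
C A^{-1} B = 5/6
G(0) = D - C A^{-1} B = 0 - (5/6) = -5/6 ≈ -0.8333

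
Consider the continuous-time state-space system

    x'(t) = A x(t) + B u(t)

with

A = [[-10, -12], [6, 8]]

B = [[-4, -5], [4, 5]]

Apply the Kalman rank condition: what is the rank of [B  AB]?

1

AB = [[-8, -10], [8, 10]]
Controllability matrix C = [B  AB] = [[-4, -5, -8, -10], [4, 5, 8, 10]]
Every column of C is a scalar multiple of column 1 = [-4, 4] (multipliers 1, 5/4, 2, 5/2), so the columns span a one-dimensional space.
C ≠ 0, hence rank(C) = 1.
rank(C) = 1 < n = 2, so the pair (A, B) is not completely controllable.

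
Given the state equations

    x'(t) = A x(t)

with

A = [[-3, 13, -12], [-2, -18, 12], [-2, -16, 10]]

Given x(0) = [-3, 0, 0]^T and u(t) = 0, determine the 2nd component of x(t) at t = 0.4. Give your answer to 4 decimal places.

0.3994

det(sI - A) = s^3 - (tr A)s^2 + (M11 + M22 + M33)s - det A, where Mii is the 2×2 principal minor of A obtained by deleting row i and column i.
tr A = (-3) + (-18) + 10 = -11; M11 = (-18)·10 - 12·(-16) = -180 - (-192) = 12; M22 = (-3)·10 - (-12)·(-2) = -30 - 24 = -54; M33 = (-3)·(-18) - 13·(-2) = 54 - (-26) = 80; sum of minors = 38.
det A = (-3)·((-18)·10 - 12·(-16)) - 13·((-2)·10 - 12·(-2)) + (-12)·((-2)·(-16) - (-18)·(-2)) = (-3)·12 - 13·4 + (-12)·(-4) = -40.
So p(s) = det(sI - A) = s^3 + 11s^2 + 38s + 40.
Rational-root test: any integer root divides 40. Testing small divisors, s = -2 works: p(-2) = -8 + 44 + (-76) + 40 = 0, so (s + 2) is a factor.
Dividing, p(s) = (s + 2)(s^2 + 9s + 20).
Factor s^2 + 9s + 20: two numbers with sum -9 and product 20 are -4 and -5, so s^2 + 9s + 20 = (s + 4)(s + 5).
Hence p(s) = (s + 2) (s + 4) (s + 5), with roots -5, -4, -2.
The eigenvalues -5, -4, -2 are distinct and real, so A is diagonalisable and x(t) = e^{At} x(0) = V diag(e^{λ_i t}) V^{-1} x(0), where the columns of V are the eigenvectors.
λ = -5: A - (-5)I = [[2, 13, -12], [-2, -13, 12], [-2, -16, 15]]. v must be orthogonal to every row; (row 1) × (row 3) = [3, -6, -6], so take v_1 = [-1, 2, 2]^T.
λ = -4: A - (-4)I = [[1, 13, -12], [-2, -14, 12], [-2, -16, 14]]. v must be orthogonal to every row; (row 1) × (row 2) = [-12, 12, 12], so take v_2 = [-1, 1, 1]^T.
λ = -2: A - (-2)I = [[-1, 13, -12], [-2, -16, 12], [-2, -16, 12]]. v must be orthogonal to every row; (row 1) × (row 2) = [-36, 36, 42], so take v_3 = [-6, 6, 7]^T.
V = [v_1 v_2 v_3] = [[-1, -1, -6], [2, 1, 6], [2, 1, 7]] has det V = 1, so V^{-1} = adj(V)/det V = [[1, 1, 0], [-2, 5, -6], [0, -1, 1]].
Modal coordinates z(0) = V^{-1} x(0): 1·(-3) + 1·0 + 0·0 = -3; (-2)·(-3) + 5·0 + (-6)·0 = 6; 0·(-3) + (-1)·0 + 1·0 = 0; so z(0) = [-3, 6, 0]^T.
x_2(t) = Σ_i (v_i)_2 · z_i(0) · e^{λ_i t} (row 2 of V times the modal terms).
x_2(0.4) = 2·(-3)·e^{-5·0.4} + 1·6·e^{-4·0.4} + 6·0·e^{-2·0.4} = (-6)·0.135335 + 6·0.201897 + 0·0.449329 = 0.3994.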